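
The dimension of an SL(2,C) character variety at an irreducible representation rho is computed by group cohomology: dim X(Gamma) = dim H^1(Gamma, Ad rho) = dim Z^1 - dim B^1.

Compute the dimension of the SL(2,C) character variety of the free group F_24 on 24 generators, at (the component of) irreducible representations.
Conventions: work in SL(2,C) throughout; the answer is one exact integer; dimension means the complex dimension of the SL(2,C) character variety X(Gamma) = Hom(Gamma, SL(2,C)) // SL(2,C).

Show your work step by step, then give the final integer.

69

Gamma = F_24 has 24 generators and no relators.
Z^1(Gamma, Ad rho) = (sl_2)^24: a cocycle is a free choice of one sl_2 vector per generator, so dim Z^1 = 3*24 = 72.
At an irreducible rho the centralizer of the image in sl_2 is 0, so the coboundary map sl_2 -> Z^1 is injective: dim B^1 = 3.
dim X = dim H^1 = dim Z^1 - dim B^1 = 72 - 3 = 69.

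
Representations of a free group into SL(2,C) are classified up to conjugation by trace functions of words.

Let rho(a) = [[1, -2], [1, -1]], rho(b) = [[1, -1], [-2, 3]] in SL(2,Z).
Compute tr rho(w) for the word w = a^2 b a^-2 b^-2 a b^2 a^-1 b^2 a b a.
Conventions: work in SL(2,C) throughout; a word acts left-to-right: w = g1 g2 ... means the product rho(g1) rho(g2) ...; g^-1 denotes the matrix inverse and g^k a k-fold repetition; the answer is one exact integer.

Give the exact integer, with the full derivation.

rho(a) = [[1, -2], [1, -1]]
... * rho(a) = [[1, -2], [1, -1]]  ->  [[-1, 0], [0, -1]]
... * rho(b) = [[1, -1], [-2, 3]]  ->  [[-1, 1], [2, -3]]
... * rho(a^-1) = [[-1, 2], [-1, 1]]  ->  [[0, -1], [1, 1]]
... * rho(a^-1) = [[-1, 2], [-1, 1]]  ->  [[1, -1], [-2, 3]]
... * rho(b^-1) = [[3, 1], [2, 1]]  ->  [[1, 0], [0, 1]]
... * rho(b^-1) = [[3, 1], [2, 1]]  ->  [[3, 1], [2, 1]]
... * rho(a) = [[1, -2], [1, -1]]  ->  [[4, -7], [3, -5]]
... * rho(b) = [[1, -1], [-2, 3]]  ->  [[18, -25], [13, -18]]
... * rho(b) = [[1, -1], [-2, 3]]  ->  [[68, -93], [49, -67]]
... * rho(a^-1) = [[-1, 2], [-1, 1]]  ->  [[25, 43], [18, 31]]
... * rho(b) = [[1, -1], [-2, 3]]  ->  [[-61, 104], [-44, 75]]
... * rho(b) = [[1, -1], [-2, 3]]  ->  [[-269, 373], [-194, 269]]
... * rho(a) = [[1, -2], [1, -1]]  ->  [[104, 165], [75, 119]]
... * rho(b) = [[1, -1], [-2, 3]]  ->  [[-226, 391], [-163, 282]]
... * rho(a) = [[1, -2], [1, -1]]  ->  [[165, 61], [119, 44]]
tr = 165 + 44 = 209

209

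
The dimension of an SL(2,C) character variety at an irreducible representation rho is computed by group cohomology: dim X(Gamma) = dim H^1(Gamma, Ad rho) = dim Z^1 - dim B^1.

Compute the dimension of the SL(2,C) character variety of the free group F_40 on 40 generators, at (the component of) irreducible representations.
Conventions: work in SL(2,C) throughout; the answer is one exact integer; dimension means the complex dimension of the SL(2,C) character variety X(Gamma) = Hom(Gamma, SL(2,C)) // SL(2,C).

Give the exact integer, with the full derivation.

117

Here Gamma is free of rank 40 — no relator constrains a cocycle.
So Z^1 = (sl_2)^40 in full: dim Z^1 = 120.
dim B^1 = 3: the coboundary map is injective because an irreducible image has centralizer 0 in sl_2.
dim H^1 = 120 - 3 = 117, which is dim X.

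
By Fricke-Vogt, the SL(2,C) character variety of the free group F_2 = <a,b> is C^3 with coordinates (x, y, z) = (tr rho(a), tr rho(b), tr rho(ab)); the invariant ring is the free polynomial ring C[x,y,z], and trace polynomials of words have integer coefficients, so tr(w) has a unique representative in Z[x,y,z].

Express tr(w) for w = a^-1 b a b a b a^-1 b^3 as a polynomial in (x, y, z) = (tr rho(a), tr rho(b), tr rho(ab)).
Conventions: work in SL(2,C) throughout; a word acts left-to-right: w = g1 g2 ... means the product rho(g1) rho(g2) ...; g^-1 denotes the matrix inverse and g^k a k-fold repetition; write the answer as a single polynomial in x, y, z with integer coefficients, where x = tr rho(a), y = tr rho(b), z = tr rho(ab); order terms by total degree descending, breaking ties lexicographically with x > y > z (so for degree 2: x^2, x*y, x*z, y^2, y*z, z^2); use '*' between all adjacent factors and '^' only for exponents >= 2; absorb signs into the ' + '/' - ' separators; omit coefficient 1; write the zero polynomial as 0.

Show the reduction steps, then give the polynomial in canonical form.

x^2*y^4*z^2 - x^3*y^3*z - 2*x*y^3*z^3 - x^2*y^4 - x^2*y^2*z^2 + y^2*z^4 + 2*x^3*y*z + 4*x*y^3*z + 3*x*y*z^3 + 2*x^2*y^2 - x^2*z^2 - 3*y^2*z^2 - z^4 - 8*x*y*z + y^2 + 4*z^2 - 2

tr(a b a b) = tr(b a)*tr(b a) - tr(1)   [split at a repeated b] = z^2 - 2
tr(a b a) = tr(a)*tr(b a) - tr(b)   [square of a] = x*z - y
tr(a b a b^2) = tr(b)*tr(a b a b) - tr(a b a)   [square of b] = y*z^2 - x*z - y
tr(a b a b^3) = tr(b)*tr(a b a b^2) - tr(a b a b)   [square of b] = y^2*z^2 - x*y*z - y^2 - z^2 + 2
tr(b a b a b^3) = tr(b)*tr(a b a b^3) - tr(a b a b^2)   [square of b] = y^3*z^2 - x*y^2*z - y^3 - 2*y*z^2 + x*z + 3*y
tr(b^4 a b a b) = tr(b)*tr(b a b a b^3) - tr(b a b a b^2)   [square of b] = y^4*z^2 - x*y^3*z - y^4 - 3*y^2*z^2 + 2*x*y*z + 4*y^2 + z^2 - 2
tr(a b a b a b) = tr(a b)*tr(a b a b) - tr(a^-1 b^-1)   [split at a repeated a] = z^3 - 3*z
tr(b a b) = tr(b)*tr(a b) - tr(a)   [square of b] = y*z - x
tr(a b a b a) = tr(a)*tr(b a b a) - tr(b a b)   [square of a] = x*z^2 - y*z - x
tr(b a b a b a b) = tr(b)*tr(a b a b a b) - tr(a b a b a)   [square of b] = y*z^3 - x*z^2 - 2*y*z + x
tr(b a b a b a b^2) = tr(b)*tr(b a b a b a b) - tr(b a b a b a)   [square of b] = y^2*z^3 - x*y*z^2 - 2*y^2*z - z^3 + x*y + 3*z
tr(b^4 a b a b a) = tr(b)*tr(b a b a b a b^2) - tr(b a b a b a b)   [square of b] = y^3*z^3 - x*y^2*z^2 - 2*y^3*z - 2*y*z^3 + x*y^2 + x*z^2 + 5*y*z - x
tr(b a b a b a^-1 b^3) = tr(b^4 a b a b)*tr(a) - tr(b^4 a b a b a)   [inverse elimination on a] = x*y^4*z^2 - x^2*y^3*z - y^3*z^3 - x*y^4 - 2*x*y^2*z^2 + 2*x^2*y*z + 2*y^3*z + 2*y*z^3 + 3*x*y^2 - 5*y*z - x
tr(a b a b a b a b) = tr(b a b a b a)*tr(b a) - tr(a b a b)   [split at a repeated b] = z^4 - 4*z^2 + 2
tr(a b a b a b a) = tr(a)*tr(b a b a b a) - tr(b a b a b)   [square of a] = x*z^3 - y*z^2 - 2*x*z + y
tr(b a b a b a b a b) = tr(b)*tr(a b a b a b a b) - tr(a b a b a b a)   [square of b] = y*z^4 - x*z^3 - 3*y*z^2 + 2*x*z + y
tr(b^3 a b a b a b a) = tr(b)*tr(b a b a b a b a b) - tr(b a b a b a b a)   [square of b] = y^2*z^4 - x*y*z^3 - 3*y^2*z^2 - z^4 + 2*x*y*z + y^2 + 4*z^2 - 2
tr(b a b a b a^-1 b^3 a) = tr(b^3 a b a b a b)*tr(a) - tr(b^3 a b a b a b a)   [inverse elimination on a] = x*y^3*z^3 - x^2*y^2*z^2 - y^2*z^4 - 2*x*y^3*z - x*y*z^3 + x^2*y^2 + x^2*z^2 + 3*y^2*z^2 + z^4 + 3*x*y*z - x^2 - y^2 - 4*z^2 + 2
tr(a^-1 b a b a b a^-1 b^3) = tr(b a b a b a^-1 b^3)*tr(a) - tr(b a b a b a^-1 b^3 a)   [inverse elimination on a] = x^2*y^4*z^2 - x^3*y^3*z - 2*x*y^3*z^3 - x^2*y^4 - x^2*y^2*z^2 + y^2*z^4 + 2*x^3*y*z + 4*x*y^3*z + 3*x*y*z^3 + 2*x^2*y^2 - x^2*z^2 - 3*y^2*z^2 - z^4 - 8*x*y*z + y^2 + 4*z^2 - 2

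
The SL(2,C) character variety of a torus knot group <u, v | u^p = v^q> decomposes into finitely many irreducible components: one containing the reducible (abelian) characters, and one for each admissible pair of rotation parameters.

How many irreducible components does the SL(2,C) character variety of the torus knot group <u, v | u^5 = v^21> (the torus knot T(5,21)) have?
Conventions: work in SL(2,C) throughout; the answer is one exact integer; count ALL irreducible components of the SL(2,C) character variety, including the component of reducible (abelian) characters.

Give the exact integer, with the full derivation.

41

Gamma = < u, v | u^5 = v^21 > (torus knot T(5,21)); the central element u^5 = v^21 acts as +I or -I in any irreducible SL(2,C) representation.
This locks tr(u) to 2*cos(pi*alpha/5), alpha in 1..4, and tr(v) to 2*cos(pi*beta/21), beta in 1..20, on each component of irreducible characters.
u^5 = (-1)^alpha I and v^21 = (-1)^beta I must agree, so alpha and beta have equal parity.
Enumerate parity-matched pairs: 2*10 odd-odd plus 2*10 even-even gives 40.
components with irreducible characters: 40; plus the single component of reducible (abelian) characters: total 41.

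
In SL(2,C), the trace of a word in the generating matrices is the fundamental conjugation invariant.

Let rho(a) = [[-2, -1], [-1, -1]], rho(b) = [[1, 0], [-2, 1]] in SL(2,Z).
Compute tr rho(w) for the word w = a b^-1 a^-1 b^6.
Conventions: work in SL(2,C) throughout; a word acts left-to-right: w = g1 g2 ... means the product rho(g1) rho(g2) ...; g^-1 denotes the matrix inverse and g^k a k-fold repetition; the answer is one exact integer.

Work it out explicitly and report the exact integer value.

rho(a) = [[-2, -1], [-1, -1]]
... * rho(b^-1) = [[1, 0], [2, 1]]  ->  [[-4, -1], [-3, -1]]
... * rho(a^-1) = [[-1, 1], [1, -2]]  ->  [[3, -2], [2, -1]]
... * rho(b) = [[1, 0], [-2, 1]]  ->  [[7, -2], [4, -1]]
... * rho(b) = [[1, 0], [-2, 1]]  ->  [[11, -2], [6, -1]]
... * rho(b) = [[1, 0], [-2, 1]]  ->  [[15, -2], [8, -1]]
... * rho(b) = [[1, 0], [-2, 1]]  ->  [[19, -2], [10, -1]]
... * rho(b) = [[1, 0], [-2, 1]]  ->  [[23, -2], [12, -1]]
... * rho(b) = [[1, 0], [-2, 1]]  ->  [[27, -2], [14, -1]]
tr = 27 + -1 = 26

26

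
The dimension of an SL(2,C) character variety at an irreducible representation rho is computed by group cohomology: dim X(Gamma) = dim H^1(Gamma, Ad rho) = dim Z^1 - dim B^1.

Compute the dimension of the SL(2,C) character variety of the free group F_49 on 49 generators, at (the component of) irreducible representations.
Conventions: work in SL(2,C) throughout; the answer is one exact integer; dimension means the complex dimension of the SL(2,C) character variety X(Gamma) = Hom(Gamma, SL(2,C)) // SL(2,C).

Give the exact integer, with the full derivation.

144

Here Gamma is free of rank 49 — no relator constrains a cocycle.
A cocycle picks one sl_2 vector per generator freely, giving dim Z^1 = 3*49 = 147.
dim B^1 = 3: the coboundary map is injective because an irreducible image has centralizer 0 in sl_2.
dim H^1 = 147 - 3 = 144, which is dim X.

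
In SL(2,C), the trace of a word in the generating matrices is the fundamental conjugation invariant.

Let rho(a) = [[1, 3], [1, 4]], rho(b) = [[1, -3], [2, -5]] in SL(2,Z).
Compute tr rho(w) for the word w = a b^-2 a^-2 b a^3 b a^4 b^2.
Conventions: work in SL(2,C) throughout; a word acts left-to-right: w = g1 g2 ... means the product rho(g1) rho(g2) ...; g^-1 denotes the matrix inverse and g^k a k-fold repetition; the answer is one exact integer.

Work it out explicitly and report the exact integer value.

rho(a) = [[1, 3], [1, 4]]
... * rho(b^-1) = [[-5, 3], [-2, 1]]  ->  [[-11, 6], [-13, 7]]
... * rho(b^-1) = [[-5, 3], [-2, 1]]  ->  [[43, -27], [51, -32]]
... * rho(a^-1) = [[4, -3], [-1, 1]]  ->  [[199, -156], [236, -185]]
... * rho(a^-1) = [[4, -3], [-1, 1]]  ->  [[952, -753], [1129, -893]]
... * rho(b) = [[1, -3], [2, -5]]  ->  [[-554, 909], [-657, 1078]]
... * rho(a) = [[1, 3], [1, 4]]  ->  [[355, 1974], [421, 2341]]
... * rho(a) = [[1, 3], [1, 4]]  ->  [[2329, 8961], [2762, 10627]]
... * rho(a) = [[1, 3], [1, 4]]  ->  [[11290, 42831], [13389, 50794]]
... * rho(b) = [[1, -3], [2, -5]]  ->  [[96952, -248025], [114977, -294137]]
... * rho(a) = [[1, 3], [1, 4]]  ->  [[-151073, -701244], [-179160, -831617]]
... * rho(a) = [[1, 3], [1, 4]]  ->  [[-852317, -3258195], [-1010777, -3863948]]
... * rho(a) = [[1, 3], [1, 4]]  ->  [[-4110512, -15589731], [-4874725, -18488123]]
... * rho(a) = [[1, 3], [1, 4]]  ->  [[-19700243, -74690460], [-23362848, -88576667]]
... * rho(b) = [[1, -3], [2, -5]]  ->  [[-169081163, 432553029], [-200516182, 512971879]]
... * rho(b) = [[1, -3], [2, -5]]  ->  [[696024895, -1655521656], [825427576, -1963310849]]
tr = 696024895 + -1963310849 = -1267285954

-1267285954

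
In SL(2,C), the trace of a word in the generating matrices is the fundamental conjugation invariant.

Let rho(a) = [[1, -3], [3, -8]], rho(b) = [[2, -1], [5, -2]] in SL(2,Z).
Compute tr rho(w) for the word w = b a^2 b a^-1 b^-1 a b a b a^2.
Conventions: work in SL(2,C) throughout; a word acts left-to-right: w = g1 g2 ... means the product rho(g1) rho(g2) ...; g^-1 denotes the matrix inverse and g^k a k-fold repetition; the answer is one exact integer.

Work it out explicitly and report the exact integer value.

0

rho(b) = [[2, -1], [5, -2]]
... * rho(a) = [[1, -3], [3, -8]]  ->  [[-1, 2], [-1, 1]]
... * rho(a) = [[1, -3], [3, -8]]  ->  [[5, -13], [2, -5]]
... * rho(b) = [[2, -1], [5, -2]]  ->  [[-55, 21], [-21, 8]]
... * rho(a^-1) = [[-8, 3], [-3, 1]]  ->  [[377, -144], [144, -55]]
... * rho(b^-1) = [[-2, 1], [-5, 2]]  ->  [[-34, 89], [-13, 34]]
... * rho(a) = [[1, -3], [3, -8]]  ->  [[233, -610], [89, -233]]
... * rho(b) = [[2, -1], [5, -2]]  ->  [[-2584, 987], [-987, 377]]
... * rho(a) = [[1, -3], [3, -8]]  ->  [[377, -144], [144, -55]]
... * rho(b) = [[2, -1], [5, -2]]  ->  [[34, -89], [13, -34]]
... * rho(a) = [[1, -3], [3, -8]]  ->  [[-233, 610], [-89, 233]]
... * rho(a) = [[1, -3], [3, -8]]  ->  [[1597, -4181], [610, -1597]]
tr = 1597 + -1597 = 0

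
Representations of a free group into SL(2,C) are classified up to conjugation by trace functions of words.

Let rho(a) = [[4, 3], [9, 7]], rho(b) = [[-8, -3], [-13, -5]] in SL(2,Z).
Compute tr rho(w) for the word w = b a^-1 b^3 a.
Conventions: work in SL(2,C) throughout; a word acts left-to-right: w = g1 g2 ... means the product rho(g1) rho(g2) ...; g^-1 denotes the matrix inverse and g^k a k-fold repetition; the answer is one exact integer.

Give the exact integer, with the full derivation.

rho(b) = [[-8, -3], [-13, -5]]
... * rho(a^-1) = [[7, -3], [-9, 4]]  ->  [[-29, 12], [-46, 19]]
... * rho(b) = [[-8, -3], [-13, -5]]  ->  [[76, 27], [121, 43]]
... * rho(b) = [[-8, -3], [-13, -5]]  ->  [[-959, -363], [-1527, -578]]
... * rho(b) = [[-8, -3], [-13, -5]]  ->  [[12391, 4692], [19730, 7471]]
... * rho(a) = [[4, 3], [9, 7]]  ->  [[91792, 70017], [146159, 111487]]
tr = 91792 + 111487 = 203279

203279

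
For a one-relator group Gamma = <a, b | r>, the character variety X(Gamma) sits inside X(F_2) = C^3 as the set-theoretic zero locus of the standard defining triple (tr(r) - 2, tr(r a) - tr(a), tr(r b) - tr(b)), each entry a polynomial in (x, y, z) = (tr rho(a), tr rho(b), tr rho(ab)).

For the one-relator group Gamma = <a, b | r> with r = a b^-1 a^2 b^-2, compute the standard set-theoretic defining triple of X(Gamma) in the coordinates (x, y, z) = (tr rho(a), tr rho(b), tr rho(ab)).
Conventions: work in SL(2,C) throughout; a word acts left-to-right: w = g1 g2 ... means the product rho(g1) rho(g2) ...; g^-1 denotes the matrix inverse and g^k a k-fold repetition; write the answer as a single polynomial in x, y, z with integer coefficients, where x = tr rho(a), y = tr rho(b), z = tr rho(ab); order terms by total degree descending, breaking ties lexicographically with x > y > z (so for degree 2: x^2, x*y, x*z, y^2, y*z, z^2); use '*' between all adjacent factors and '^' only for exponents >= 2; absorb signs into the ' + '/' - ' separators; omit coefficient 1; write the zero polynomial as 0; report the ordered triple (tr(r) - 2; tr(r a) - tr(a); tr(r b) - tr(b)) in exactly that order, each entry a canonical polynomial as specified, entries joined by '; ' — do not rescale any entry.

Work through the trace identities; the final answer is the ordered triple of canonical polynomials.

x^3*y^3 - 2*x^2*y^2*z - x^3*y - x*y^3 + x*y*z^2 + x^2*z + y^2*z + x*y - z - 2; x^4*y^3 - 2*x^3*y^2*z - x^4*y - 2*x^2*y^3 + x^2*y*z^2 + x^3*z + 2*x*y^2*z + 3*x^2*y + y^3 - 2*x*z - x - 3*y; x^3*y^2 - 2*x^2*y*z - x*y^2 + x*z^2 + y*z - x - y

use: tr(a^2) = tr(a) tr(a) - tr(1) = x^2 - 2
apply: tr(a^3) = tr(a) tr(a^2) - tr(a) = x^3 - 3*x
apply: tr(b a^2) = tr(a) tr(b a) - tr(b) = x*z - y
apply: tr(a^3 b) = tr(a) tr(b a^2) - tr(b a) = x^2*z - x*y - z
tr(a b^-1 a^2) = tr(a^3) tr(b) - tr(a^3 b) = x^3*y - x^2*z - 2*x*y + z
use: tr(b a b a) = tr(a b) tr(a b) - tr(1) = z^2 - 2
apply: tr(b a b) = tr(b) tr(a b) - tr(a) = y*z - x
apply: tr(a^2 b a b) = tr(a) tr(b a b a) - tr(b a b) = x*z^2 - y*z - x
tr(a b^-1 a^2 b) = tr(a^2 b a) tr(b) - tr(a^2 b a b) = x^2*y*z - x*y^2 - x*z^2 + x
tr(a b^-1 a^2 b^-1) = tr(a b^-1 a^2) tr(b) - tr(a b^-1 a^2 b) = x^3*y^2 - 2*x^2*y*z - x*y^2 + x*z^2 + y*z - x
use: tr(a b^-1 a^2 b^-2) = tr(a b^-1 a^2 b^-1) tr(b) - tr(a b^-1 a^2) = x^3*y^3 - 2*x^2*y^2*z - x^3*y - x*y^3 + x*y*z^2 + x^2*z + y^2*z + x*y - z
tr(a^4) = tr(a) tr(a^3) - tr(a^2)   [square of a] = x^4 - 4*x^2 + 2
apply: tr(a^4 b) = tr(a) tr(a^2 b a) - tr(a^2 b)   [square of a] = x^3*z - x^2*y - 2*x*z + y
tr(a^2 b^-1 a^2) = tr(a^4) tr(b) - tr(a^4 b)   [inverse elimination on b] = x^4*y - x^3*z - 3*x^2*y + 2*x*z + y
use: tr(b^2) = tr(b) tr(b) - tr(1)   [square of b] = y^2 - 2
tr(b a^2 b) = tr(a) tr(b^2 a) - tr(b^2)   [square of a] = x*y*z - x^2 - y^2 + 2
tr(a^2 b a^2 b) = tr(a) tr(b a^2 b a) - tr(b a^2 b)   [square of a] = x^2*z^2 - 2*x*y*z + y^2 - 2
tr(a^2 b^-1 a^2 b) = tr(a^2 b a^2) tr(b) - tr(a^2 b a^2 b)   [inverse elimination on b] = x^3*y*z - x^2*y^2 - x^2*z^2 + 2
tr(a^2 b^-1 a^2 b^-1) = tr(a^2 b^-1 a^2) tr(b) - tr(a^2 b^-1 a^2 b)   [inverse elimination on b] = x^4*y^2 - 2*x^3*y*z - 2*x^2*y^2 + x^2*z^2 + 2*x*y*z + y^2 - 2
tr(a b^-1 a^2 b^-2 a) = tr(a^2 b^-1 a^2 b^-1) tr(b) - tr(a^2 b^-1 a^2)   [inverse elimination on b] = x^4*y^3 - 2*x^3*y^2*z - x^4*y - 2*x^2*y^3 + x^2*y*z^2 + x^3*z + 2*x*y^2*z + 3*x^2*y + y^3 - 2*x*z - 3*y
assemble the triple (tr(r) - 2; tr(r a) - x; tr(r b) - y)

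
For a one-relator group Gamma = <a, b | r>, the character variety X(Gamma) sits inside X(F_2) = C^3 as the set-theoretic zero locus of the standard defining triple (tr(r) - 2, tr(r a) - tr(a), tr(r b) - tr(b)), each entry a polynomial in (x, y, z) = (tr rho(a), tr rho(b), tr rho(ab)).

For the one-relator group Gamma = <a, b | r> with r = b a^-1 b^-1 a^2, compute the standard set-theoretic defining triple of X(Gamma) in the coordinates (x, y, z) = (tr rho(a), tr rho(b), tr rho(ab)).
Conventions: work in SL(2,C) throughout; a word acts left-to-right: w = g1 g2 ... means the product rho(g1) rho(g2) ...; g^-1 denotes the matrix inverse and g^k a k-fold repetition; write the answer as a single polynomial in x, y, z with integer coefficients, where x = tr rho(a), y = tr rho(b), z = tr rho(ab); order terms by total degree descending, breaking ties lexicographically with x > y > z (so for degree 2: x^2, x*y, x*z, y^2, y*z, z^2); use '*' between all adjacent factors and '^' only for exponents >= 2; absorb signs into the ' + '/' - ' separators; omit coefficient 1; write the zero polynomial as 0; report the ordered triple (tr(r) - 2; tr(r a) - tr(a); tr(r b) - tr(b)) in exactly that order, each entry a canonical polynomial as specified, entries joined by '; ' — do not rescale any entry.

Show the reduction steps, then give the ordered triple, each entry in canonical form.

tr(b^2 a) = tr(b)*tr(a b) - tr(a)   [square of b] = y*z - x
tr(b^2) = tr(b)*tr(b) - tr(1)   [square of b] = y^2 - 2
tr(b a^2 b) = tr(a)*tr(b^2 a) - tr(b^2)   [square of a] = x*y*z - x^2 - y^2 + 2
tr(b a b a) = tr(b a)*tr(b a) - tr(1)   [split at a repeated b] = z^2 - 2
tr(b a^2 b a) = tr(a)*tr(b a b a) - tr(b a b)   [square of a] = x*z^2 - y*z - x
tr(a^2 b a^-1 b) = tr(b a^2 b)*tr(a) - tr(b a^2 b a)   [inverse elimination on a] = x^2*y*z - x^3 - x*y^2 - x*z^2 + y*z + 3*x
tr(b a^-1 b^-1 a^2) = tr(a^2 b a^-1)*tr(b) - tr(a^2 b a^-1 b)   [inverse elimination on b] = -x^2*y*z + x^3 + x*y^2 + x*z^2 - 3*x
tr(a^2) = tr(a)*tr(a) - tr(1)  (reduce the a square) = x^2 - 2
tr(a^3) = tr(a)*tr(a^2) - tr(a)  (reduce the a square) = x^3 - 3*x
tr(a b a) = tr(a)*tr(b a) - tr(b)  (reduce the a square) = x*z - y
tr(a^2 b a) = tr(a)*tr(a b a) - tr(a b)  (reduce the a square) = x^2*z - x*y - z
tr(a^3 b a) = tr(a)*tr(a^2 b a) - tr(a^2 b)  (reduce the a square) = x^3*z - x^2*y - 2*x*z + y
tr(a^3 b a b) = tr(a)*tr(b a b a^2) - tr(b a b a)  (reduce the a square) = x^2*z^2 - x*y*z - x^2 - z^2 + 2
tr(b^-1 a^3 b a) = tr(a^3 b a)*tr(b) - tr(a^3 b a b)  (eliminate b^-1) = x^3*y*z - x^2*y^2 - x^2*z^2 - x*y*z + x^2 + y^2 + z^2 - 2
tr(b a^-1 b^-1 a^3) = tr(b^-1 a^3 b)*tr(a) - tr(b^-1 a^3 b a)  (eliminate a^-1) = -x^3*y*z + x^4 + x^2*y^2 + x^2*z^2 + x*y*z - 4*x^2 - y^2 - z^2 + 2
tr(a^2 b^2 a) = tr(a)*tr(b^2 a^2) - tr(b^2 a)   [square of a] = x^2*y*z - x^3 - x*y^2 - y*z + 3*x
tr(a^2 b^2 a b) = tr(b)*tr(a b a^2 b) - tr(a b a^2)   [square of b] = x*y*z^2 - x^2*z - y^2*z + z
tr(b^-1 a^2 b^2 a) = tr(a^2 b^2 a)*tr(b) - tr(a^2 b^2 a b)   [inverse elimination on b] = x^2*y^2*z - x^3*y - x*y^3 - x*y*z^2 + x^2*z + 3*x*y - z
tr(b a^-1 b^-1 a^2 b) = tr(b^-1 a^2 b^2)*tr(a) - tr(b^-1 a^2 b^2 a)   [inverse elimination on a] = -x^2*y^2*z + x^3*y + x*y^3 + x*y*z^2 - 4*x*y + z
assemble the triple (tr(r) - 2; tr(r a) - x; tr(r b) - y)

-x^2*y*z + x^3 + x*y^2 + x*z^2 - 3*x - 2; -x^3*y*z + x^4 + x^2*y^2 + x^2*z^2 + x*y*z - 4*x^2 - y^2 - z^2 - x + 2; -x^2*y^2*z + x^3*y + x*y^3 + x*y*z^2 - 4*x*y - y + z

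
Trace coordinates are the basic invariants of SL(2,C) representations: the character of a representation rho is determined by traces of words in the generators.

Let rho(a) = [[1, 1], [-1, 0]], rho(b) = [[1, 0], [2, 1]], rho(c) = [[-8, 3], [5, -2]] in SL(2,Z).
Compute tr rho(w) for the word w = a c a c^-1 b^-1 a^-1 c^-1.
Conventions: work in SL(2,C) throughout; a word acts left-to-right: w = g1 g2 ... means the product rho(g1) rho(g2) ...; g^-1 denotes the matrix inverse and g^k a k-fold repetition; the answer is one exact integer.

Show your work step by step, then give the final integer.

1626

rho(a) = [[1, 1], [-1, 0]]
... * rho(c) = [[-8, 3], [5, -2]]  ->  [[-3, 1], [8, -3]]
... * rho(a) = [[1, 1], [-1, 0]]  ->  [[-4, -3], [11, 8]]
... * rho(c^-1) = [[-2, -3], [-5, -8]]  ->  [[23, 36], [-62, -97]]
... * rho(b^-1) = [[1, 0], [-2, 1]]  ->  [[-49, 36], [132, -97]]
... * rho(a^-1) = [[0, -1], [1, 1]]  ->  [[36, 85], [-97, -229]]
... * rho(c^-1) = [[-2, -3], [-5, -8]]  ->  [[-497, -788], [1339, 2123]]
tr = -497 + 2123 = 1626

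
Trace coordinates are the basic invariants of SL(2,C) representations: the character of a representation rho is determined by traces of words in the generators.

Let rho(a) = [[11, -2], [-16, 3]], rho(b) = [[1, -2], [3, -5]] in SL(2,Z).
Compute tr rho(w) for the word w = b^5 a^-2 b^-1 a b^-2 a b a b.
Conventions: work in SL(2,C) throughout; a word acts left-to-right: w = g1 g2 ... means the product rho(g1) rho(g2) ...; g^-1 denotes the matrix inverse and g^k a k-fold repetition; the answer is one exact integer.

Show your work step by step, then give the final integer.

rho(b) = [[1, -2], [3, -5]]
... * rho(b) = [[1, -2], [3, -5]]  ->  [[-5, 8], [-12, 19]]
... * rho(b) = [[1, -2], [3, -5]]  ->  [[19, -30], [45, -71]]
... * rho(b) = [[1, -2], [3, -5]]  ->  [[-71, 112], [-168, 265]]
... * rho(b) = [[1, -2], [3, -5]]  ->  [[265, -418], [627, -989]]
... * rho(a^-1) = [[3, 2], [16, 11]]  ->  [[-5893, -4068], [-13943, -9625]]
... * rho(a^-1) = [[3, 2], [16, 11]]  ->  [[-82767, -56534], [-195829, -133761]]
... * rho(b^-1) = [[-5, 2], [-3, 1]]  ->  [[583437, -222068], [1380428, -525419]]
... * rho(a) = [[11, -2], [-16, 3]]  ->  [[9970895, -1833078], [23591412, -4337113]]
... * rho(b^-1) = [[-5, 2], [-3, 1]]  ->  [[-44355241, 18108712], [-104945721, 42845711]]
... * rho(b^-1) = [[-5, 2], [-3, 1]]  ->  [[167450069, -70601770], [396191472, -167045731]]
... * rho(a) = [[11, -2], [-16, 3]]  ->  [[2971579079, -546705448], [7030837888, -1293520137]]
... * rho(b) = [[1, -2], [3, -5]]  ->  [[1331462735, -3209630918], [3150277477, -7594075091]]
... * rho(a) = [[11, -2], [-16, 3]]  ->  [[66000184773, -12291818224], [156158253703, -29082780227]]
... * rho(b) = [[1, -2], [3, -5]]  ->  [[29124730101, -70541278426], [68909913022, -166902606271]]
tr = 29124730101 + -166902606271 = -137777876170

-137777876170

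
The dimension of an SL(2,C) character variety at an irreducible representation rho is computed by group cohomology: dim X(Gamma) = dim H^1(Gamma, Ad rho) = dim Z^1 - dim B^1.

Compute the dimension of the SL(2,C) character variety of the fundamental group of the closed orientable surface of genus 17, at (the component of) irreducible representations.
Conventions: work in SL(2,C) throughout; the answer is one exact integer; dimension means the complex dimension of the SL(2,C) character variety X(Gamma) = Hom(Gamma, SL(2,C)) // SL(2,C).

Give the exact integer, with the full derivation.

pi_1 of the closed genus-17 surface has 34 generators bound by the single product-of-commutators relator.
Before the relator condition, cocycle space has dim 3*34 = 102.
H^2 = coker(d_2) is dual to H^0 = 0 at irreducible rho (Poincare duality), so d_2 is onto: dim Z^1 = 99.
Coboundaries contribute dim B^1 = 3 (injective at irreducible rho).
dim X = dim H^1 = 99 - 3 = 96.

96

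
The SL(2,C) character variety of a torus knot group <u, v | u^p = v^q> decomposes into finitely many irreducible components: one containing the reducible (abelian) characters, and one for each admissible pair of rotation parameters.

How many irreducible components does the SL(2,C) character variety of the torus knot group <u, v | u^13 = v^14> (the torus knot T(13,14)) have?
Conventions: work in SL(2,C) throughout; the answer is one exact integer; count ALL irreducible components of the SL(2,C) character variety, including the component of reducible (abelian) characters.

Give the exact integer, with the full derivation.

79

In the torus knot group T(13,14), u^13 = v^14 is central, so an irreducible representation sends it to +I or -I (Schur).
On an irreducible component, tr(u) is locked at 2*cos(pi*alpha/13) for some alpha in 1..12, and tr(v) at 2*cos(pi*beta/14) for some beta in 1..13.
The two central values (-1)^alpha I and (-1)^beta I must be the same matrix, so alpha and beta share a parity.
Enumerate parity-matched pairs: 6*7 odd-odd plus 6*6 even-even gives 78.
That is 78 components of irreducible characters, and with the reducible (abelian) component the total is 79.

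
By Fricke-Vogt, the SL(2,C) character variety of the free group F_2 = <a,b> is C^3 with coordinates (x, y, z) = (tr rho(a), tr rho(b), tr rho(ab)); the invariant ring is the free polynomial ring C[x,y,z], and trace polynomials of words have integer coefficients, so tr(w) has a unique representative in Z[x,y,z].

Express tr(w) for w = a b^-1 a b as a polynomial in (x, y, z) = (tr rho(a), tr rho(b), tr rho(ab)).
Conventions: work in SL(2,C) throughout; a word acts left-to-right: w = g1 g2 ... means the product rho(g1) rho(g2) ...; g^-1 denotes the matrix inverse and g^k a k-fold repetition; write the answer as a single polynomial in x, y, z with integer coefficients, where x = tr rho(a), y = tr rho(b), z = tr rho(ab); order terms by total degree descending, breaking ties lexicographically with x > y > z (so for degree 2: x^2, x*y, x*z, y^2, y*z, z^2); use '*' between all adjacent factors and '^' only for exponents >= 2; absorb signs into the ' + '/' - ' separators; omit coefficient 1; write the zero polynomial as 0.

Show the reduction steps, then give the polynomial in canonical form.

tr(a b a) = tr(a) tr(b a) - tr(b)  (reduce the a square) = x*z - y
use: tr(a b a b) = tr(a b) tr(a b) - tr(1)  (split on a) = z^2 - 2
tr(a b^-1 a b) = tr(a b a) tr(b) - tr(a b a b)  (eliminate b^-1) = x*y*z - y^2 - z^2 + 2

x*y*z - y^2 - z^2 + 2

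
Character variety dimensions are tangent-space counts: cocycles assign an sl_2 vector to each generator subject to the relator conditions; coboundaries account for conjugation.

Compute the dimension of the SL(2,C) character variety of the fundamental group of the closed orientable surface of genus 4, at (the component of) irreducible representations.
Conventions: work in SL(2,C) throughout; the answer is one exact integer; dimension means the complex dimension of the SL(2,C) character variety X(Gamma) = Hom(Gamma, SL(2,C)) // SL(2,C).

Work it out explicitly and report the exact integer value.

pi_1 of the closed genus-4 surface has 8 generators bound by the single product-of-commutators relator.
Unconstrained cocycle data is one sl_2 vector per generator (24 dimensions), cut by the relator condition d_2(z) = 0.
d_2 is surjective at irreducible rho (its cokernel H^2 is dual to H^0 = 0), so dim Z^1 = 24 - 3 = 21.
dim B^1 = 3 (coboundaries, injective at irreducible rho).
Hence dim X = 21 - 3 = 18.

18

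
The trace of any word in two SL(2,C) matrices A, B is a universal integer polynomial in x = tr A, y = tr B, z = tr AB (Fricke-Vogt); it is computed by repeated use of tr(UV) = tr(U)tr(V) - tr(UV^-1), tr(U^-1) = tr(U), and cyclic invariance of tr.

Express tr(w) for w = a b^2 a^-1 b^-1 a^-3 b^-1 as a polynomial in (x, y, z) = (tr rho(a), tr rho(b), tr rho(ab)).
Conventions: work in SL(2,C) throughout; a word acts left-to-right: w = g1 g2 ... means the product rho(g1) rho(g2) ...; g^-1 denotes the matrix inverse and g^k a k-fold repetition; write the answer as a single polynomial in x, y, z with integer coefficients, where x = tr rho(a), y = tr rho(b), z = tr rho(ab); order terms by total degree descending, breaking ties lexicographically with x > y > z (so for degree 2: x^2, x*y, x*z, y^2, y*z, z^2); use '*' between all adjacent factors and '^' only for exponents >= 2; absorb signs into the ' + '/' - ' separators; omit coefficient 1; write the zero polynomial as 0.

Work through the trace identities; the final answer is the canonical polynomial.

trace(b^2) = trace(b) trace(b) - trace(1) = y^2 - 2
trace(b^2 a) = trace(b) trace(a b) - trace(a) = y*z - x
use: trace(b^2 a^-1) = trace(b^2) trace(a) - trace(b^2 a) = x*y^2 - y*z - x
apply: trace(a^-1 b^2 a^-1) = trace(b^2 a^-1) trace(a) - trace(b^2) = x^2*y^2 - x*y*z - x^2 - y^2 + 2
trace(a^-2 b^2 a^-1) = trace(a^-1 b^2 a^-1) trace(a) - trace(a^-1 b^2) = x^3*y^2 - x^2*y*z - x^3 - 2*x*y^2 + y*z + 3*x
trace(b^3) = trace(b) trace(b^2) - trace(b) = y^3 - 3*y
trace(b^3 a) = trace(b) trace(a b^2) - trace(a b) = y^2*z - x*y - z
use: trace(a^-1 b^3) = trace(b^3) trace(a) - trace(b^3 a) = x*y^3 - y^2*z - 2*x*y + z
trace(b a^-2 b^2) = trace(a^-1 b^3) trace(a) - trace(a^-1 b^3 a) = x^2*y^3 - x*y^2*z - 2*x^2*y - y^3 + x*z + 3*y
use: trace(a b a b) = trace(a b) trace(a b) - trace(1)   [split at repeated a] = z^2 - 2
trace(a b a) = trace(a) trace(b a) - trace(b) = x*z - y
use: trace(b^2 a b a) = trace(b) trace(a b a b) - trace(a b a) = y*z^2 - x*z - y
trace(a^-1 b^2 a b) = trace(b^2 a b) trace(a) - trace(b^2 a b a) = x*y^2*z - x^2*y - y*z^2 + y
apply: trace(b a^-2 b^2 a) = trace(a^-1 b^2 a b) trace(a) - trace(a^-1 b^2 a b a) = x^2*y^2*z - x^3*y - x*y*z^2 - y^2*z + 2*x*y + z
trace(a^-2 b^2 a^-1 b) = trace(b a^-2 b^2) trace(a) - trace(b a^-2 b^2 a) = x^3*y^3 - 2*x^2*y^2*z - x^3*y - x*y^3 + x*y*z^2 + x^2*z + y^2*z + x*y - z
use: trace(b^2 a^-1 b^-1 a^-2) = trace(a^-2 b^2 a^-1) trace(b) - trace(a^-2 b^2 a^-1 b) = x^2*y^2*z - x*y^3 - x*y*z^2 - x^2*z + 2*x*y + z
trace(a^-1 b a b) = trace(b a b) trace(a) - trace(b a b a) = x*y*z - x^2 - z^2 + 2
trace(b a b a^-2) = trace(a^-1 b a b) trace(a) - trace(a^-1 b a b a) = x^2*y*z - x^3 - x*z^2 - y*z + 3*x
apply: trace(a^-3 b a b) = trace(b a b a^-2) trace(a) - trace(b a b a^-1) = x^3*y*z - x^4 - x^2*z^2 - 2*x*y*z + 4*x^2 + z^2 - 2
trace(a b^2 a) = trace(a) trace(b^2 a) - trace(b^2) = x*y*z - x^2 - y^2 + 2
use: trace(b a b^2 a b) = trace(b) trace(a b^2 a b) - trace(a b^2 a) = y^2*z^2 - 2*x*y*z + x^2 - 2
use: trace(a b a b a b) = trace(a b) trace(a b a b) - trace(a^-1 b^-1)   [split at repeated a] = z^3 - 3*z
use: trace(a b a b a) = trace(a) trace(b a b a) - trace(b a b) = x*z^2 - y*z - x
apply: trace(b a b^2 a b a) = trace(b) trace(a b a b a b) - trace(a b a b a) = y*z^3 - x*z^2 - 2*y*z + x
trace(a^-1 b a b^2 a b) = trace(b a b^2 a b) trace(a) - trace(b a b^2 a b a) = x*y^2*z^2 - 2*x^2*y*z - y*z^3 + x^3 + x*z^2 + 2*y*z - 3*x
use: trace(b a b^2 a b^-1 a^-1) = trace(a^-1 b a b^2 a) trace(b) - trace(a^-1 b a b^2 a b) = -x*y^2*z^2 + 2*x^2*y*z + y^3*z + y*z^3 - x^3 - x*y^2 - x*z^2 - 3*y*z + 3*x
apply: trace(a^-1 b a b^2 a b^-1 a^-1) = trace(b a b^2 a b^-1 a^-1) trace(a) - trace(b a b^2 a b^-1) = -x^2*y^2*z^2 + 2*x^3*y*z + x*y^3*z + x*y*z^3 - x^4 - x^2*y^2 - x^2*z^2 - 4*x*y*z + 4*x^2 + y^2 - 2
trace(b^-1 a^-3 b a b^2 a) = trace(a^-1 b a b^2 a b^-1 a^-1) trace(a) - trace(a^-1 b a b^2 a b^-1) = -x^3*y^2*z^2 + 2*x^4*y*z + x^2*y^3*z + x^2*y*z^3 - x^5 - x^3*y^2 - x^3*z^2 + x*y^2*z^2 - 6*x^2*y*z - y^3*z - y*z^3 + 5*x^3 + 2*x*y^2 + x*z^2 + 3*y*z - 5*x
trace(a b^2 a^-1 b^-1 a^-3 b) = trace(b^-1 a^-3 b a b^2) trace(a) - trace(b^-1 a^-3 b a b^2 a) = x^3*y^2*z^2 - x^4*y*z - x^2*y^3*z - x^2*y*z^3 + x^3*y^2 - x*y^2*z^2 + 4*x^2*y*z + y^3*z + y*z^3 - x^3 - 2*x*y^2 - 3*y*z + 3*x
apply: trace(a b^2 a^-1 b^-1 a^-3 b^-1) = trace(a b^2 a^-1 b^-1 a^-3) trace(b) - trace(a b^2 a^-1 b^-1 a^-3 b) = -x^3*y^2*z^2 + x^4*y*z + 2*x^2*y^3*z + x^2*y*z^3 - x^3*y^2 - x*y^4 - 5*x^2*y*z - y^3*z - y*z^3 + x^3 + 4*x*y^2 + 4*y*z - 3*x

-x^3*y^2*z^2 + x^4*y*z + 2*x^2*y^3*z + x^2*y*z^3 - x^3*y^2 - x*y^4 - 5*x^2*y*z - y^3*z - y*z^3 + x^3 + 4*x*y^2 + 4*y*z - 3*x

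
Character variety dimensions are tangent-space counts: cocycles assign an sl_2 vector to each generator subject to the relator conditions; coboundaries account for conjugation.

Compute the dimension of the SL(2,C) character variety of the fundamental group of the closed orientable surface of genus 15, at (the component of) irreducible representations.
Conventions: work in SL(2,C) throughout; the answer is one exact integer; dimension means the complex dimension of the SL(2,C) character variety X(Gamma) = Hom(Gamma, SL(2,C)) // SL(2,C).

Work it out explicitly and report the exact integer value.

pi_1 of the closed genus-15 surface has 30 generators bound by the single product-of-commutators relator.
Before the relator condition, cocycle space has dim 3*30 = 90.
H^2 = coker(d_2) is dual to H^0 = 0 at irreducible rho (Poincare duality), so d_2 is onto: dim Z^1 = 87.
As always at irreducible rho, dim B^1 = 3.
Hence dim X = 87 - 3 = 84.

84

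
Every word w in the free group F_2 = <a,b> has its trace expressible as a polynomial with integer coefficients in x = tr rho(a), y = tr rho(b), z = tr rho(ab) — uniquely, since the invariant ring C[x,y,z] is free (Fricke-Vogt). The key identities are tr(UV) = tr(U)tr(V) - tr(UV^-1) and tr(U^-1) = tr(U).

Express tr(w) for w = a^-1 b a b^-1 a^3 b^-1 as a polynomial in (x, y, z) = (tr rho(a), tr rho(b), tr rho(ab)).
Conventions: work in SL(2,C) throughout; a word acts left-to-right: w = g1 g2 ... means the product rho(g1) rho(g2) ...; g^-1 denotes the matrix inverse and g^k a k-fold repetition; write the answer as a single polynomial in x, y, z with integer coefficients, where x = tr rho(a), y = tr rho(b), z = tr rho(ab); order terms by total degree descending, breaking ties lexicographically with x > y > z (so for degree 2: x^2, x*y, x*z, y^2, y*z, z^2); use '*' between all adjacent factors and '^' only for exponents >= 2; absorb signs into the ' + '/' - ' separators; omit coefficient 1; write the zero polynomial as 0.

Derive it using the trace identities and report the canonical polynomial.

-x^4*y^2*z + x^5*y + x^3*y^3 + 2*x^3*y*z^2 - x^4*z + x^2*y^2*z - x^2*z^3 - 5*x^3*y - 2*x*y^3 - 3*x*y*z^2 + 4*x^2*z + y^2*z + z^3 + 6*x*y - 3*z

trace(a b a) = trace(a) * trace(b a) - trace(b)  (reduce the a square) = x*z - y
trace(a^2 b a) = trace(a) * trace(a b a) - trace(a b)  (reduce the a square) = x^2*z - x*y - z
trace(b a b a) = trace(b a) * trace(b a) - trace(1)  (split on b) = z^2 - 2
trace(b a b) = trace(b) * trace(a b) - trace(a)  (reduce the b square) = y*z - x
trace(a^2 b a b) = trace(a) * trace(b a b a) - trace(b a b)  (reduce the a square) = x*z^2 - y*z - x
trace(b a b^-1 a^2) = trace(a^2 b a) * trace(b) - trace(a^2 b a b)  (eliminate b^-1) = x^2*y*z - x*y^2 - x*z^2 + x
trace(a^2) = trace(a) * trace(a) - trace(1)  (reduce the a square) = x^2 - 2
trace(b^2 a^2) = trace(b) * trace(a^2 b) - trace(a^2)  (reduce the b square) = x*y*z - x^2 - y^2 + 2
trace(a^2 b^2 a) = trace(a) * trace(b^2 a^2) - trace(b^2 a)  (reduce the a square) = x^2*y*z - x^3 - x*y^2 - y*z + 3*x
trace(b a^4 b) = trace(a) * trace(a^2 b^2 a) - trace(a^2 b^2)  (reduce the a square) = x^3*y*z - x^4 - x^2*y^2 - 2*x*y*z + 4*x^2 + y^2 - 2
trace(b a b a^3) = trace(a) * trace(b a b a^2) - trace(b a b a)  (reduce the a square) = x^2*z^2 - x*y*z - x^2 - z^2 + 2
trace(b a^4 b a) = trace(a) * trace(b a b a^3) - trace(b a b a^2)  (reduce the a square) = x^3*z^2 - x^2*y*z - x^3 - 2*x*z^2 + y*z + 3*x
trace(a^3 b a^-1 b a) = trace(b a^4 b) * trace(a) - trace(b a^4 b a)  (eliminate a^-1) = x^4*y*z - x^5 - x^3*y^2 - x^3*z^2 - x^2*y*z + 5*x^3 + x*y^2 + 2*x*z^2 - y*z - 5*x
trace(a b a^3) = trace(a) * trace(b a^3) - trace(b a^2)  (reduce the a square) = x^3*z - x^2*y - 2*x*z + y
trace(b a b a^3 b) = trace(b) * trace(a b a^3 b) - trace(a b a^3)  (reduce the b square) = x^2*y*z^2 - x^3*z - x*y^2*z - y*z^2 + 2*x*z + y
trace(b a b a b a) = trace(b a b a) * trace(b a) - trace(a b)  (split on b) = z^3 - 3*z
trace(b a b a b) = trace(b) * trace(a b a b) - trace(a b a)  (reduce the b square) = y*z^2 - x*z - y
trace(b a b a b a^2) = trace(a) * trace(b a b a b a) - trace(b a b a b)  (reduce the a square) = x*z^3 - y*z^2 - 2*x*z + y
trace(b a b a^3 b a) = trace(a) * trace(b a b a b a^2) - trace(b a b a b a)  (reduce the a square) = x^2*z^3 - x*y*z^2 - 2*x^2*z - z^3 + x*y + 3*z
trace(a^3 b a^-1 b a b) = trace(b a b a^3 b) * trace(a) - trace(b a b a^3 b a)  (eliminate a^-1) = x^3*y*z^2 - x^4*z - x^2*y^2*z - x^2*z^3 + 4*x^2*z + z^3 - 3*z
trace(a^-1 b a b^-1 a^3 b) = trace(a^3 b a^-1 b a) * trace(b) - trace(a^3 b a^-1 b a b)  (eliminate b^-1) = x^4*y^2*z - x^5*y - x^3*y^3 - 2*x^3*y*z^2 + x^4*z + x^2*z^3 + 5*x^3*y + x*y^3 + 2*x*y*z^2 - 4*x^2*z - y^2*z - z^3 - 5*x*y + 3*z
trace(a^-1 b a b^-1 a^3 b^-1) = trace(a^-1 b a b^-1 a^3) * trace(b) - trace(a^-1 b a b^-1 a^3 b)  (eliminate b^-1) = -x^4*y^2*z + x^5*y + x^3*y^3 + 2*x^3*y*z^2 - x^4*z + x^2*y^2*z - x^2*z^3 - 5*x^3*y - 2*x*y^3 - 3*x*y*z^2 + 4*x^2*z + y^2*z + z^3 + 6*x*y - 3*z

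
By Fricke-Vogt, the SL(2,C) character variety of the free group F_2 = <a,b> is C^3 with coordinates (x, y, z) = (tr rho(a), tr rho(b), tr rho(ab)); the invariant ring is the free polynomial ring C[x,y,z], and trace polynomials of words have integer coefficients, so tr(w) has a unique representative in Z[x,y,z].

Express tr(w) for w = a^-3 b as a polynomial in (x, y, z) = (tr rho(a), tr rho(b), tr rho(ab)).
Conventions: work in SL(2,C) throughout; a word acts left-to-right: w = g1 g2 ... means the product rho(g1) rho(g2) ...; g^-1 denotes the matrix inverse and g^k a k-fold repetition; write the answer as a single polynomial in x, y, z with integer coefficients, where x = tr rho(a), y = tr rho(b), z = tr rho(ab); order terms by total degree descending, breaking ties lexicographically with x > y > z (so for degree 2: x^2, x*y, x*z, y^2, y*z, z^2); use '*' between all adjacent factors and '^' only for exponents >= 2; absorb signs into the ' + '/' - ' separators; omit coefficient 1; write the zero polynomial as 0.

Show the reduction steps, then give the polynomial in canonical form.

x^3*y - x^2*z - 2*x*y + z

trace(b a^-1) = trace(b) trace(a) - trace(b a) = x*y - z
trace(b a^-2) = trace(b a^-1) trace(a) - trace(b) = x^2*y - x*z - y
so trace(a^-3 b) = trace(b a^-2) trace(a) - trace(b a^-1) = x^3*y - x^2*z - 2*x*y + z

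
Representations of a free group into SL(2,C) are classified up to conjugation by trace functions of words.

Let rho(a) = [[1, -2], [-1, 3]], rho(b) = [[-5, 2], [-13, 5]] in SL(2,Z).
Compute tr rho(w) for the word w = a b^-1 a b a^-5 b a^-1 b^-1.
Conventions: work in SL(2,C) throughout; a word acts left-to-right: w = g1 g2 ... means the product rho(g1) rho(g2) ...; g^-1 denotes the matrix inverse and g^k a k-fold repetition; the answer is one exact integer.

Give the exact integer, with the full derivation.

rho(a) = [[1, -2], [-1, 3]]
... * rho(b^-1) = [[5, -2], [13, -5]]  ->  [[-21, 8], [34, -13]]
... * rho(a) = [[1, -2], [-1, 3]]  ->  [[-29, 66], [47, -107]]
... * rho(b) = [[-5, 2], [-13, 5]]  ->  [[-713, 272], [1156, -441]]
... * rho(a^-1) = [[3, 2], [1, 1]]  ->  [[-1867, -1154], [3027, 1871]]
... * rho(a^-1) = [[3, 2], [1, 1]]  ->  [[-6755, -4888], [10952, 7925]]
... * rho(a^-1) = [[3, 2], [1, 1]]  ->  [[-25153, -18398], [40781, 29829]]
... * rho(a^-1) = [[3, 2], [1, 1]]  ->  [[-93857, -68704], [152172, 111391]]
... * rho(a^-1) = [[3, 2], [1, 1]]  ->  [[-350275, -256418], [567907, 415735]]
... * rho(b) = [[-5, 2], [-13, 5]]  ->  [[5084809, -1982640], [-8244090, 3214489]]
... * rho(a^-1) = [[3, 2], [1, 1]]  ->  [[13271787, 8186978], [-21517781, -13273691]]
... * rho(b^-1) = [[5, -2], [13, -5]]  ->  [[172789649, -67478464], [-280146888, 109404017]]
tr = 172789649 + 109404017 = 282193666

282193666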